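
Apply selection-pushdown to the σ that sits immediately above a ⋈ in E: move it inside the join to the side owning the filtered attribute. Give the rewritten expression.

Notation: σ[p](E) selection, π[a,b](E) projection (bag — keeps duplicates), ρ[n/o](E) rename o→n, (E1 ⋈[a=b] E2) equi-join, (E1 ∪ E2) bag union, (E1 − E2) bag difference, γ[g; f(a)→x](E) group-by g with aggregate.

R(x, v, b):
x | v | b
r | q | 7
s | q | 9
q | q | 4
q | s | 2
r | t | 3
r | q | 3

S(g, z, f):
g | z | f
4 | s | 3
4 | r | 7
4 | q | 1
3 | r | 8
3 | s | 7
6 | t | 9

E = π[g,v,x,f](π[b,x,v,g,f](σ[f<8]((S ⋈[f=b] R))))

σ filters on f, owned by the left side.
E' = π[g,v,x,f](π[b,x,v,g,f]((σ[f<8](S) ⋈[f=b] R)))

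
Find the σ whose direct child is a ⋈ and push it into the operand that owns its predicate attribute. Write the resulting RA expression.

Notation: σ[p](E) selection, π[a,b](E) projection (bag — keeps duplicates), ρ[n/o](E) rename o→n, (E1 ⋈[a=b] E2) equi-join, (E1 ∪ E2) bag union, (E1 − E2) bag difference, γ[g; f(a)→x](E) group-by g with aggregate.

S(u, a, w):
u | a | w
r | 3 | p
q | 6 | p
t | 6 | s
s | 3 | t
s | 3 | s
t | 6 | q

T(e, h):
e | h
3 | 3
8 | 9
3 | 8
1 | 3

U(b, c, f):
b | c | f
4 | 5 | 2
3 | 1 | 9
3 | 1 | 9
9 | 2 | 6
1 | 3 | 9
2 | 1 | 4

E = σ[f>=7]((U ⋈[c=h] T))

σ filters on f, owned by the left side.
E' = (σ[f>=7](U) ⋈[c=h] T)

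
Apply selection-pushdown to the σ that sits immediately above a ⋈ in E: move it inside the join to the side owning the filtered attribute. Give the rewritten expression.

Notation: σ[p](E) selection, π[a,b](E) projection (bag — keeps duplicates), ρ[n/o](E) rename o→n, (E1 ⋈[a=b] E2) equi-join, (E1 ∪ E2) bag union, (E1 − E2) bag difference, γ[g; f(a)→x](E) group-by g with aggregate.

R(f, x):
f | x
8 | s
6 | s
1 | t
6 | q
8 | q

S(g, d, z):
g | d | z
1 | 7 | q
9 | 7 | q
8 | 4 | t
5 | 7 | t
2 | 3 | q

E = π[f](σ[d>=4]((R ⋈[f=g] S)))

σ filters on d, owned by the right side.
E' = π[f]((R ⋈[f=g] σ[d>=4](S)))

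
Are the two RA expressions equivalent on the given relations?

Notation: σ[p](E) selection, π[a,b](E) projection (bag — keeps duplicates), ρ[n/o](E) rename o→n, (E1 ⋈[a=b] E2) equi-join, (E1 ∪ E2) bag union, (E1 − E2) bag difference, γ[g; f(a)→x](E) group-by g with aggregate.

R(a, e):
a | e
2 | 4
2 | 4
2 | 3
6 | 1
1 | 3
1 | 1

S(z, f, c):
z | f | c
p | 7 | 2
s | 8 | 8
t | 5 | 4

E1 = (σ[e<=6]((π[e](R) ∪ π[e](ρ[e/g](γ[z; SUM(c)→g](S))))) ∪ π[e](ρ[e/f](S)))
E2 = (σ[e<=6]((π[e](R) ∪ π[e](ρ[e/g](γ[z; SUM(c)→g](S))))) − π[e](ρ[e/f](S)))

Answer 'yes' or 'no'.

E1 per-node cardinality:
  R → 6
  π[e](R) → 6
  S → 3
  γ[z; SUM(c)→g](S) → 3
  ρ[e/g](γ[z; SUM(c)→g](S)) → 3
  π[e](ρ[e/g](γ[z; SUM(c)→g](S))) → 3
  (π[e](R) ∪ π[e](ρ[e/g](γ[z; SUM(c)→g](S)))) → 9
  σ[e<=6]((π[e](R) ∪ π[e](ρ[e/g](γ[z; SUM(c)→g](S))))) → 8
  S → 3
  ρ[e/f](S) → 3
  π[e](ρ[e/f](S)) → 3
  (σ[e<=6]((π[e](R) ∪ π[e](ρ[e/g](γ[z; SUM(c)→g](S))))) ∪ π[e](ρ[e/f](S))) → 11
E2 per-node cardinality:
  R → 6
  π[e](R) → 6
  S → 3
  γ[z; SUM(c)→g](S) → 3
  ρ[e/g](γ[z; SUM(c)→g](S)) → 3
  π[e](ρ[e/g](γ[z; SUM(c)→g](S))) → 3
  (π[e](R) ∪ π[e](ρ[e/g](γ[z; SUM(c)→g](S)))) → 9
  σ[e<=6]((π[e](R) ∪ π[e](ρ[e/g](γ[z; SUM(c)→g](S))))) → 8
  S → 3
  ρ[e/f](S) → 3
  π[e](ρ[e/f](S)) → 3
  (σ[e<=6]((π[e](R) ∪ π[e](ρ[e/g](γ[z; SUM(c)→g](S))))) − π[e](ρ[e/f](S))) → 8

E1 result:
e
1
1
2
3
3
4
4
4
5
7
8
E2 result:
e
1
1
2
3
3
4
4
4
Witness: (5,) appears 1× in E1 but 0× in E2.

no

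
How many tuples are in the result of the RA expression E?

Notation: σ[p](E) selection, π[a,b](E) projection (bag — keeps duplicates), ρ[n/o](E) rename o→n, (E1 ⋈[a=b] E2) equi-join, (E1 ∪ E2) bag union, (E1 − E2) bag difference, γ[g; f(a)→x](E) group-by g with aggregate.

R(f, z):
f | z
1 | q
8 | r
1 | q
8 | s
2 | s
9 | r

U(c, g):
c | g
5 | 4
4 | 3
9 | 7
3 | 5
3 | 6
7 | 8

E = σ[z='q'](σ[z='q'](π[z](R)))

Stepwise |·|:
  R → 6
  π[z](R) → 6
  σ[z='q'](π[z](R)) → 2
  σ[z='q'](σ[z='q'](π[z](R))) → 2

|E| = 2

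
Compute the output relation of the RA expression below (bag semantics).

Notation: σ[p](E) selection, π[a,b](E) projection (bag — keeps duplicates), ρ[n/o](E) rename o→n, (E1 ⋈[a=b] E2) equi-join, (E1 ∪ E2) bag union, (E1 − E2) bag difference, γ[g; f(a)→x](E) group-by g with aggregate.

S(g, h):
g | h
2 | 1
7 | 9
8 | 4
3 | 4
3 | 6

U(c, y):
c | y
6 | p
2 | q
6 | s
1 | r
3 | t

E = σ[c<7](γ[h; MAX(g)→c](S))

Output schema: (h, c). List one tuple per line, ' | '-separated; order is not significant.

Per-node cardinality:
  S → 5
  γ[h; MAX(g)→c](S) → 4
  σ[c<7](γ[h; MAX(g)→c](S)) → 2

== RESULT ==
h | c
1 | 2
6 | 3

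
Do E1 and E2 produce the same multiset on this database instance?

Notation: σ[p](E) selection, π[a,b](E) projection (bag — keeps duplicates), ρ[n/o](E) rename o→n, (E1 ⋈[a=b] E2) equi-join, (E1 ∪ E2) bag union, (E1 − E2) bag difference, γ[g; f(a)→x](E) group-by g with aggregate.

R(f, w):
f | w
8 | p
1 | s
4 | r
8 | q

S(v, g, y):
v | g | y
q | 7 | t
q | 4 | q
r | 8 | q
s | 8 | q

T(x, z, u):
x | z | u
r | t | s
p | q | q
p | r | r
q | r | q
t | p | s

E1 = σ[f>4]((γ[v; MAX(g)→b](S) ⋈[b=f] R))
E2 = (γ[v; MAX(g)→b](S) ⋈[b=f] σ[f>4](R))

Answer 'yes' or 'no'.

E1 per-node cardinality:
  S → 4
  γ[v; MAX(g)→b](S) → 3
  R → 4
  (γ[v; MAX(g)→b](S) ⋈[b=f] R) → 4
  σ[f>4]((γ[v; MAX(g)→b](S) ⋈[b=f] R)) → 4
E2 per-node cardinality:
  S → 4
  γ[v; MAX(g)→b](S) → 3
  R → 4
  σ[f>4](R) → 2
  (γ[v; MAX(g)→b](S) ⋈[b=f] σ[f>4](R)) → 4

E1 and E2 produce the same multiset:
v | b | f | w
r | 8 | 8 | p
r | 8 | 8 | q
s | 8 | 8 | p
s | 8 | 8 | q

yes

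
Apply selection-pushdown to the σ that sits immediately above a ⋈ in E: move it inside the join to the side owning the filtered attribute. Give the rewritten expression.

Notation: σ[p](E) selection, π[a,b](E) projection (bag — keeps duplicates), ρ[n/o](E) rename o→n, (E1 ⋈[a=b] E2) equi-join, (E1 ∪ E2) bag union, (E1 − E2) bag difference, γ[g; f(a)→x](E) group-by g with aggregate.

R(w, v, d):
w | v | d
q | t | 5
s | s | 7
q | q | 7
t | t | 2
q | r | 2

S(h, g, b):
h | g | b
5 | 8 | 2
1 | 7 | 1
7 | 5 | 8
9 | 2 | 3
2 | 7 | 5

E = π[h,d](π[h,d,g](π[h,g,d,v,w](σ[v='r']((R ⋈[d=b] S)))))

σ filters on v, owned by the left side.
E' = π[h,d](π[h,d,g](π[h,g,d,v,w]((σ[v='r'](R) ⋈[d=b] S))))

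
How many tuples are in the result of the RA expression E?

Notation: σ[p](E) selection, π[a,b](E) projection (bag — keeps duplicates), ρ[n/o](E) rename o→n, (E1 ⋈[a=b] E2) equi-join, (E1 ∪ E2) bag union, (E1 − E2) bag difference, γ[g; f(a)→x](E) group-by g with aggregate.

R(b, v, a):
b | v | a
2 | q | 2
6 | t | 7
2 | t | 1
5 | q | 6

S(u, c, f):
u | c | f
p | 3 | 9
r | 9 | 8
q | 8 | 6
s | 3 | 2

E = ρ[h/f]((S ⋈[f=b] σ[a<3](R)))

Subexpression sizes:
  S → 4
  R → 4
  σ[a<3](R) → 2
  (S ⋈[f=b] σ[a<3](R)) → 2
  ρ[h/f]((S ⋈[f=b] σ[a<3](R))) → 2

|E| = 2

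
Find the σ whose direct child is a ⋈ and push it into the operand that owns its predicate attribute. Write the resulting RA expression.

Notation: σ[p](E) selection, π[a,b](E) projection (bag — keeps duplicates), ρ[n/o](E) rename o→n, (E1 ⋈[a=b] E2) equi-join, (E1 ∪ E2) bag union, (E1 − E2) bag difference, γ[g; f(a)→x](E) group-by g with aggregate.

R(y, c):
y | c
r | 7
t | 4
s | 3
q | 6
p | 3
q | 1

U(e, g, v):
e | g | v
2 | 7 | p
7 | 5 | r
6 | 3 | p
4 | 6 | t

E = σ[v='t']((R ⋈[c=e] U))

σ filters on v, owned by the right side.
E' = (R ⋈[c=e] σ[v='t'](U))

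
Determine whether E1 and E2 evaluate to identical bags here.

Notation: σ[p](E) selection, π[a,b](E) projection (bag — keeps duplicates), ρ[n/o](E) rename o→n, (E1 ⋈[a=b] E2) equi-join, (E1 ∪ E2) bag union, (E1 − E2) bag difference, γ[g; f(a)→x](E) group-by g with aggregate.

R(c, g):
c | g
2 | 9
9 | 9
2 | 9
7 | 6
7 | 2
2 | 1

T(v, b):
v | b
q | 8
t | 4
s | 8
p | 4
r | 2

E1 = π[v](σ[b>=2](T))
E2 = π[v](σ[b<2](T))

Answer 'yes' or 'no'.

E1 per-node cardinality:
  T → 5
  σ[b>=2](T) → 5
  π[v](σ[b>=2](T)) → 5
E2 per-node cardinality:
  T → 5
  σ[b<2](T) → 0
  π[v](σ[b<2](T)) → 0

E1 result:
v
p
q
r
s
t
E2 result:
v
(0 rows)
Witness: ('t',) appears 1× in E1 but 0× in E2.

no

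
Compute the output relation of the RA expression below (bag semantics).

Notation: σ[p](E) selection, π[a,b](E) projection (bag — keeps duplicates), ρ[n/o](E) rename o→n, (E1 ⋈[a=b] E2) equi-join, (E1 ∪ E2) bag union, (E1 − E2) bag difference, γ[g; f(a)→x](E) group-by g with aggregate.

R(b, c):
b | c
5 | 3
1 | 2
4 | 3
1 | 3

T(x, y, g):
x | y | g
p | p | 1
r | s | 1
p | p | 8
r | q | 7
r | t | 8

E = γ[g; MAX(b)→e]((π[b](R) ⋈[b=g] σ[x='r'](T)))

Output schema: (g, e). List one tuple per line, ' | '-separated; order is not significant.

Per-node cardinality:
  R → 4
  π[b](R) → 4
  T → 5
  σ[x='r'](T) → 3
  (π[b](R) ⋈[b=g] σ[x='r'](T)) → 2
  γ[g; MAX(b)→e]((π[b](R) ⋈[b=g] σ[x='r'](T))) → 1

== RESULT ==
g | e
1 | 1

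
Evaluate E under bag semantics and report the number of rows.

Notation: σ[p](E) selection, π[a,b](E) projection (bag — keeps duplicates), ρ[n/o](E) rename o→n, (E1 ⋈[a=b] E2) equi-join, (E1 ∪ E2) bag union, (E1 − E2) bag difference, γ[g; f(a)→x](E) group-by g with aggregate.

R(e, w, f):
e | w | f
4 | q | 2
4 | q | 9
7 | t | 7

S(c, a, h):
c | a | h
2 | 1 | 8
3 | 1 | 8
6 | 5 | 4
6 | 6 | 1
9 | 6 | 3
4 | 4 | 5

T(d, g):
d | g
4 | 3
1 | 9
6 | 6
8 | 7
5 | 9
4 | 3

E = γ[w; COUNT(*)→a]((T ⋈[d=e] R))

Row counts bottom-up:
  T → 6
  R → 3
  (T ⋈[d=e] R) → 4
  γ[w; COUNT(*)→a]((T ⋈[d=e] R)) → 1

|E| = 1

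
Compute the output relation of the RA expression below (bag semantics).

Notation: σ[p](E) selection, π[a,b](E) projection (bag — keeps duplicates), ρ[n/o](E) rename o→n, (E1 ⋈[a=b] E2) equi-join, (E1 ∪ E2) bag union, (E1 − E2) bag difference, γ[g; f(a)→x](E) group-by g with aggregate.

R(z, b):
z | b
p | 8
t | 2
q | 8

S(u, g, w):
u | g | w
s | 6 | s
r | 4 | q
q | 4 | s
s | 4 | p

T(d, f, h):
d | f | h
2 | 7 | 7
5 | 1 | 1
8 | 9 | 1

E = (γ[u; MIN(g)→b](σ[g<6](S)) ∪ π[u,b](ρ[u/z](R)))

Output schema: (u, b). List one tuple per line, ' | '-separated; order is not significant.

Stepwise |·|:
  S → 4
  σ[g<6](S) → 3
  γ[u; MIN(g)→b](σ[g<6](S)) → 3
  R → 3
  ρ[u/z](R) → 3
  π[u,b](ρ[u/z](R)) → 3
  (γ[u; MIN(g)→b](σ[g<6](S)) ∪ π[u,b](ρ[u/z](R))) → 6

== RESULT ==
u | b
p | 8
q | 4
q | 8
r | 4
s | 4
t | 2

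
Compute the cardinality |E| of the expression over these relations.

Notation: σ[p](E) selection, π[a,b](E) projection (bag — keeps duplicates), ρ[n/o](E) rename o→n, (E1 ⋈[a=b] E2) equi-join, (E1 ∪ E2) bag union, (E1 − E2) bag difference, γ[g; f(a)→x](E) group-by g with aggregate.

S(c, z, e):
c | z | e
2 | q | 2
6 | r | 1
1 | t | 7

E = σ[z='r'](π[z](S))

Stepwise |·|:
  S → 3
  π[z](S) → 3
  σ[z='r'](π[z](S)) → 1

|E| = 1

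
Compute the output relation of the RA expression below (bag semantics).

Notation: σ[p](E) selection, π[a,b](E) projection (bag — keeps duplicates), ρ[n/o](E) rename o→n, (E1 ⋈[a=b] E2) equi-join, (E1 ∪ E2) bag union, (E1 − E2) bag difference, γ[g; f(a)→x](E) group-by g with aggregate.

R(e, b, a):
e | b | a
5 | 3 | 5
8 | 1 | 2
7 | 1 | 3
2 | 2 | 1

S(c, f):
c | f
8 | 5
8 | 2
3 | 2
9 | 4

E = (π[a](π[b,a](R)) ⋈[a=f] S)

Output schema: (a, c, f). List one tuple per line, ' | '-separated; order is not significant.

Stepwise |·|:
  R → 4
  π[b,a](R) → 4
  π[a](π[b,a](R)) → 4
  S → 4
  (π[a](π[b,a](R)) ⋈[a=f] S) → 3

== RESULT ==
a | c | f
2 | 3 | 2
2 | 8 | 2
5 | 8 | 5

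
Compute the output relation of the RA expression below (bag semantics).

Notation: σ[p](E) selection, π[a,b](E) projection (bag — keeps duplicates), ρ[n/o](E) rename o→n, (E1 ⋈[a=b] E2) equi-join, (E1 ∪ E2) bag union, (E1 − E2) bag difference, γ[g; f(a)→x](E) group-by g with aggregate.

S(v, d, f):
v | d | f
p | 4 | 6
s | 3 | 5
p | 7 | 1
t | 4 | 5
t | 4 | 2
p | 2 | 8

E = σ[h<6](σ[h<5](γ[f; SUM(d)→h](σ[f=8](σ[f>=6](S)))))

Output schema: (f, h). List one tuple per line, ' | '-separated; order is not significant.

Row counts bottom-up:
  S → 6
  σ[f>=6](S) → 2
  σ[f=8](σ[f>=6](S)) → 1
  γ[f; SUM(d)→h](σ[f=8](σ[f>=6](S))) → 1
  σ[h<5](γ[f; SUM(d)→h](σ[f=8](σ[f>=6](S)))) → 1
  σ[h<6](σ[h<5](γ[f; SUM(d)→h](σ[f=8](σ[f>=6](S))))) → 1

== RESULT ==
f | h
8 | 2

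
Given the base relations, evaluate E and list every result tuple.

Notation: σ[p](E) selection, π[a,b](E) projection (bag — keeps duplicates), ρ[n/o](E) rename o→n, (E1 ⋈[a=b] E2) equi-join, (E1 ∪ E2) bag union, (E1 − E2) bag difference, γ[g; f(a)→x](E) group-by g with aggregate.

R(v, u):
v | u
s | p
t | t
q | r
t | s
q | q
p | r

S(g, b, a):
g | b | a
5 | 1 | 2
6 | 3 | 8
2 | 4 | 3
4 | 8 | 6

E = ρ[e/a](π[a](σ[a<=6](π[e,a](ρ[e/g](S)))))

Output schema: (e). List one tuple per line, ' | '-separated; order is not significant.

Subexpression sizes:
  S → 4
  ρ[e/g](S) → 4
  π[e,a](ρ[e/g](S)) → 4
  σ[a<=6](π[e,a](ρ[e/g](S))) → 3
  π[a](σ[a<=6](π[e,a](ρ[e/g](S)))) → 3
  ρ[e/a](π[a](σ[a<=6](π[e,a](ρ[e/g](S))))) → 3

== RESULT ==
e
2
3
6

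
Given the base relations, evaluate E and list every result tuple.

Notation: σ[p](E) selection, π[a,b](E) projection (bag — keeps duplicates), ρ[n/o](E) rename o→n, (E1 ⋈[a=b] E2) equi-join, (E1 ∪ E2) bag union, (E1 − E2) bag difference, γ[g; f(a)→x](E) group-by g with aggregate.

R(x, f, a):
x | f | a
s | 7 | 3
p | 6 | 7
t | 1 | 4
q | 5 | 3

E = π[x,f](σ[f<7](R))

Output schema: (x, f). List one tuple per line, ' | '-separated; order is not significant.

Per-node cardinality:
  R → 4
  σ[f<7](R) → 3
  π[x,f](σ[f<7](R)) → 3

== RESULT ==
x | f
p | 6
q | 5
t | 1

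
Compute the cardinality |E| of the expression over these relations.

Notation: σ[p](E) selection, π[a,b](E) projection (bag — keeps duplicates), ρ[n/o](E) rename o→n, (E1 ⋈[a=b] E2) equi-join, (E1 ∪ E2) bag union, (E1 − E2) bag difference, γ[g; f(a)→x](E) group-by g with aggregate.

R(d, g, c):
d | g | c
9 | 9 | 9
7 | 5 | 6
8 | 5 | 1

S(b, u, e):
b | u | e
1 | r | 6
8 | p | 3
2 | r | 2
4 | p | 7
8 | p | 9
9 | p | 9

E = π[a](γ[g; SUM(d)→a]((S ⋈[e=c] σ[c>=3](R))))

Subexpression sizes:
  S → 6
  R → 3
  σ[c>=3](R) → 2
  (S ⋈[e=c] σ[c>=3](R)) → 3
  γ[g; SUM(d)→a]((S ⋈[e=c] σ[c>=3](R))) → 2
  π[a](γ[g; SUM(d)→a]((S ⋈[e=c] σ[c>=3](R)))) → 2

|E| = 2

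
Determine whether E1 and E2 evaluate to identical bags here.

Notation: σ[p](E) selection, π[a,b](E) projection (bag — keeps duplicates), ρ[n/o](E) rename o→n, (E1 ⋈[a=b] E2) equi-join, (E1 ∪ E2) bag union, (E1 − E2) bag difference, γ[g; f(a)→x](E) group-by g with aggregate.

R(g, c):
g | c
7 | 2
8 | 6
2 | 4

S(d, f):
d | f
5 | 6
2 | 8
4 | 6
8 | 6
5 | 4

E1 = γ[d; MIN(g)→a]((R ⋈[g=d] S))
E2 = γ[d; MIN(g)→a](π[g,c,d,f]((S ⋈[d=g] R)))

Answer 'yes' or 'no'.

E1 row counts bottom-up:
  R → 3
  S → 5
  (R ⋈[g=d] S) → 2
  γ[d; MIN(g)→a]((R ⋈[g=d] S)) → 2
E2 row counts bottom-up:
  S → 5
  R → 3
  (S ⋈[d=g] R) → 2
  π[g,c,d,f]((S ⋈[d=g] R)) → 2
  γ[d; MIN(g)→a](π[g,c,d,f]((S ⋈[d=g] R))) → 2

E1 and E2 produce the same multiset:
d | a
2 | 2
8 | 8

yes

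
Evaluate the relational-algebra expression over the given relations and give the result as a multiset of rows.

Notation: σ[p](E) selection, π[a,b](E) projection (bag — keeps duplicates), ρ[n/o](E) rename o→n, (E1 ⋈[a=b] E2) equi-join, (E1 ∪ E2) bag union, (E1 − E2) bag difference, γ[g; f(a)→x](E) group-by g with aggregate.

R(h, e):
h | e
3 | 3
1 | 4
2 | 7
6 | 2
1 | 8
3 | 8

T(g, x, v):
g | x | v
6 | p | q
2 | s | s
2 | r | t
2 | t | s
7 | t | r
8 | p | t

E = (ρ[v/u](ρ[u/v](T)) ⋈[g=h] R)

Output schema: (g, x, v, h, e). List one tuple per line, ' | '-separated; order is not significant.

Per-node cardinality:
  T → 6
  ρ[u/v](T) → 6
  ρ[v/u](ρ[u/v](T)) → 6
  R → 6
  (ρ[v/u](ρ[u/v](T)) ⋈[g=h] R) → 4

== RESULT ==
g | x | v | h | e
2 | r | t | 2 | 7
2 | s | s | 2 | 7
2 | t | s | 2 | 7
6 | p | q | 6 | 2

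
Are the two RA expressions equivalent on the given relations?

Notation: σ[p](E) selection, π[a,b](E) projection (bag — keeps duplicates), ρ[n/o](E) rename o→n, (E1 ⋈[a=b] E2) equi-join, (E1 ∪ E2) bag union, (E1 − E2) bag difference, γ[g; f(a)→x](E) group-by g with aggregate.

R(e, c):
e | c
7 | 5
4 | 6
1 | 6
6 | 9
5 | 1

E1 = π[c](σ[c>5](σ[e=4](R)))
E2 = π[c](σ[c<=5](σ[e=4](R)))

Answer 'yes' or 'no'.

E1 subexpression sizes:
  R → 5
  σ[e=4](R) → 1
  σ[c>5](σ[e=4](R)) → 1
  π[c](σ[c>5](σ[e=4](R))) → 1
E2 subexpression sizes:
  R → 5
  σ[e=4](R) → 1
  σ[c<=5](σ[e=4](R)) → 0
  π[c](σ[c<=5](σ[e=4](R))) → 0

E1 result:
c
6
E2 result:
c
(0 rows)
Witness: (6,) appears 1× in E1 but 0× in E2.

no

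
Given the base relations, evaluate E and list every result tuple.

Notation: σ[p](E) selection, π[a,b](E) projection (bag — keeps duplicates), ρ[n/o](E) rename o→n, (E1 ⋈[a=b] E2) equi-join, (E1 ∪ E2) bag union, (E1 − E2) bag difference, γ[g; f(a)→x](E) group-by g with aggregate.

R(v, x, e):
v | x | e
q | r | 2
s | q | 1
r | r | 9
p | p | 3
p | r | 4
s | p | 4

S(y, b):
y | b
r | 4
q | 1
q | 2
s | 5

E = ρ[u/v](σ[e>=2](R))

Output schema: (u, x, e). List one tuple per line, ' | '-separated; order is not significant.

Row counts bottom-up:
  R → 6
  σ[e>=2](R) → 5
  ρ[u/v](σ[e>=2](R)) → 5

== RESULT ==
u | x | e
p | p | 3
p | r | 4
q | r | 2
r | r | 9
s | p | 4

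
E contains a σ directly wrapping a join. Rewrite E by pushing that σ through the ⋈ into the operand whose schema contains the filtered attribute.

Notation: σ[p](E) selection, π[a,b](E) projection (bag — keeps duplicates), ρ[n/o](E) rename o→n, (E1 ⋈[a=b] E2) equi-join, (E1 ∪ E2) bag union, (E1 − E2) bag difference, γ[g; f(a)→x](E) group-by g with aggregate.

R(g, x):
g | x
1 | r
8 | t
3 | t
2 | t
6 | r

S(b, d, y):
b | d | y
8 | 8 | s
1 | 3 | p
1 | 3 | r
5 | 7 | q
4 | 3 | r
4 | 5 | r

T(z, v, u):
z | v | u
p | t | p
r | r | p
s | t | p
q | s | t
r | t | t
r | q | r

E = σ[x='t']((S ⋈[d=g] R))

σ filters on x, owned by the right side.
E' = (S ⋈[d=g] σ[x='t'](R))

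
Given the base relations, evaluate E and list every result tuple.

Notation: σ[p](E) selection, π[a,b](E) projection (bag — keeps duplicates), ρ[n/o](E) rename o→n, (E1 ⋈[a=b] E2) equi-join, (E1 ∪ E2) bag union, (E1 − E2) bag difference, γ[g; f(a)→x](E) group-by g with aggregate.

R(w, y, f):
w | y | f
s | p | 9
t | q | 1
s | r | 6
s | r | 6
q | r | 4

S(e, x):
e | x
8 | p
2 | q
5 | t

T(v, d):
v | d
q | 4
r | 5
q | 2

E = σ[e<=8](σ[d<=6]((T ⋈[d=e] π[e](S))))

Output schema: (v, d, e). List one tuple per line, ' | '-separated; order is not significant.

Subexpression sizes:
  T → 3
  S → 3
  π[e](S) → 3
  (T ⋈[d=e] π[e](S)) → 2
  σ[d<=6]((T ⋈[d=e] π[e](S))) → 2
  σ[e<=8](σ[d<=6]((T ⋈[d=e] π[e](S)))) → 2

== RESULT ==
v | d | e
q | 2 | 2
r | 5 | 5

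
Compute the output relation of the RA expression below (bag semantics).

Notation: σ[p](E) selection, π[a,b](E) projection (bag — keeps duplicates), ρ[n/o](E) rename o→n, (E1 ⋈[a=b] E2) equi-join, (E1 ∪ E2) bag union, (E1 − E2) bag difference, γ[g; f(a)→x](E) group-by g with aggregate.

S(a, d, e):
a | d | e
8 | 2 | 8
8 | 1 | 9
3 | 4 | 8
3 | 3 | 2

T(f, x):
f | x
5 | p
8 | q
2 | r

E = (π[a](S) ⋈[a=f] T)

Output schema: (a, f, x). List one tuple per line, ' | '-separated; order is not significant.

Subexpression sizes:
  S → 4
  π[a](S) → 4
  T → 3
  (π[a](S) ⋈[a=f] T) → 2

== RESULT ==
a | f | x
8 | 8 | q
8 | 8 | q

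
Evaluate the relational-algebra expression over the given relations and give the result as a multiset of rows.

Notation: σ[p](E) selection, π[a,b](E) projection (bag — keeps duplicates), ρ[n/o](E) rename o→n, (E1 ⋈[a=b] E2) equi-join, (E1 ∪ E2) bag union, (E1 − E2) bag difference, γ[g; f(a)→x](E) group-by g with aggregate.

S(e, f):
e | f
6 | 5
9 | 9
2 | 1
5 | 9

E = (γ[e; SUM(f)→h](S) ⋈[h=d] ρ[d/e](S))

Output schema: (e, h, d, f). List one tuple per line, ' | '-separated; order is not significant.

Row counts bottom-up:
  S → 4
  γ[e; SUM(f)→h](S) → 4
  S → 4
  ρ[d/e](S) → 4
  (γ[e; SUM(f)→h](S) ⋈[h=d] ρ[d/e](S)) → 3

== RESULT ==
e | h | d | f
5 | 9 | 9 | 9
6 | 5 | 5 | 9
9 | 9 | 9 | 9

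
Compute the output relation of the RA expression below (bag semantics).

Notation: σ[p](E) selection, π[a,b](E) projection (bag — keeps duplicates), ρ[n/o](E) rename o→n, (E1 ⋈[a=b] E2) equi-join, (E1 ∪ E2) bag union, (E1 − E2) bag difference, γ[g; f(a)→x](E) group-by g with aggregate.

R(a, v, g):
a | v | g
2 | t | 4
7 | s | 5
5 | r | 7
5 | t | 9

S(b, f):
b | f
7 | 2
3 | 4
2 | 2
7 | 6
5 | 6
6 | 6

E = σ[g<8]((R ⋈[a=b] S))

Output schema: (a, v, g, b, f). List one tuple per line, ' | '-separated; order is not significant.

Per-node cardinality:
  R → 4
  S → 6
  (R ⋈[a=b] S) → 5
  σ[g<8]((R ⋈[a=b] S)) → 4

== RESULT ==
a | v | g | b | f
2 | t | 4 | 2 | 2
5 | r | 7 | 5 | 6
7 | s | 5 | 7 | 2
7 | s | 5 | 7 | 6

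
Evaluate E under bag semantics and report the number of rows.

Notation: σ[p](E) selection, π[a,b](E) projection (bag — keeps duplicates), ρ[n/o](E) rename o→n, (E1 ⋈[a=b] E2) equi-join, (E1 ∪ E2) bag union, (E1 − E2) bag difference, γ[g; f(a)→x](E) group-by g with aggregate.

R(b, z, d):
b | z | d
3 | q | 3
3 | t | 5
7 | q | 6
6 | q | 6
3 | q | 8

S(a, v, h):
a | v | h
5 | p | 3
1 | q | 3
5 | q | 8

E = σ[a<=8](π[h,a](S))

Row counts bottom-up:
  S → 3
  π[h,a](S) → 3
  σ[a<=8](π[h,a](S)) → 3

|E| = 3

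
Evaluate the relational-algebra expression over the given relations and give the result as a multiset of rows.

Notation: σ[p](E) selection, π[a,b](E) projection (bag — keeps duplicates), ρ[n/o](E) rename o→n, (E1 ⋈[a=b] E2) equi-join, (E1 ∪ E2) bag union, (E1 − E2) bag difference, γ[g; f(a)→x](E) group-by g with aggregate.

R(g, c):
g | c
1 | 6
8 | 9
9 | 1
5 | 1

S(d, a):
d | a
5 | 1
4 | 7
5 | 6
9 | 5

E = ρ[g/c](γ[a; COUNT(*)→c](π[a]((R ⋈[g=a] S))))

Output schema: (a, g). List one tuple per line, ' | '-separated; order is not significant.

Subexpression sizes:
  R → 4
  S → 4
  (R ⋈[g=a] S) → 2
  π[a]((R ⋈[g=a] S)) → 2
  γ[a; COUNT(*)→c](π[a]((R ⋈[g=a] S))) → 2
  ρ[g/c](γ[a; COUNT(*)→c](π[a]((R ⋈[g=a] S)))) → 2

== RESULT ==
a | g
1 | 1
5 | 1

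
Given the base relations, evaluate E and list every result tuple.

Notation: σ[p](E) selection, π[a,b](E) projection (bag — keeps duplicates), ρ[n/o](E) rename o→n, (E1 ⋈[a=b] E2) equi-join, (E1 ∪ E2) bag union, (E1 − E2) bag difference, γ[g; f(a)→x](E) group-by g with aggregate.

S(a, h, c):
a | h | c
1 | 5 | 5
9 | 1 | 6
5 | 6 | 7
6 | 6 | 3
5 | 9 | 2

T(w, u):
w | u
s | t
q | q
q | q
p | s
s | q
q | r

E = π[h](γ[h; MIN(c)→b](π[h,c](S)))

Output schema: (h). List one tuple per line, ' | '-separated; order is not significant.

Per-node cardinality:
  S → 5
  π[h,c](S) → 5
  γ[h; MIN(c)→b](π[h,c](S)) → 4
  π[h](γ[h; MIN(c)→b](π[h,c](S))) → 4

== RESULT ==
h
1
5
6
9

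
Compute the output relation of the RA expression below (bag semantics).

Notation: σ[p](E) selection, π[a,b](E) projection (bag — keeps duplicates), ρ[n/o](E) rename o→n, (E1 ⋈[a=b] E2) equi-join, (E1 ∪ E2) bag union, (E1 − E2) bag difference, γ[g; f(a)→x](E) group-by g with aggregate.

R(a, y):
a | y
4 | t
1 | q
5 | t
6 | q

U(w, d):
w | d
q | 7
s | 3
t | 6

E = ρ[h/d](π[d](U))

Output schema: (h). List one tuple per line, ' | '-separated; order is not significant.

Per-node cardinality:
  U → 3
  π[d](U) → 3
  ρ[h/d](π[d](U)) → 3

== RESULT ==
h
3
6
7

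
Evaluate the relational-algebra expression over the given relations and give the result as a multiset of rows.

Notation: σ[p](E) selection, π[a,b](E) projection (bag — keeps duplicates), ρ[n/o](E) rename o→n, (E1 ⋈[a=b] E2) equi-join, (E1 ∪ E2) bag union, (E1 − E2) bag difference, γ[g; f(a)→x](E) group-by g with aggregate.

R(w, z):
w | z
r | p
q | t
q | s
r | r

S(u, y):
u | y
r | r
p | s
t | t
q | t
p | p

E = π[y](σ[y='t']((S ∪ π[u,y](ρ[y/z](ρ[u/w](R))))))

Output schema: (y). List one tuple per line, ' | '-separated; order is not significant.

Row counts bottom-up:
  S → 5
  R → 4
  ρ[u/w](R) → 4
  ρ[y/z](ρ[u/w](R)) → 4
  π[u,y](ρ[y/z](ρ[u/w](R))) → 4
  (S ∪ π[u,y](ρ[y/z](ρ[u/w](R)))) → 9
  σ[y='t']((S ∪ π[u,y](ρ[y/z](ρ[u/w](R))))) → 3
  π[y](σ[y='t']((S ∪ π[u,y](ρ[y/z](ρ[u/w](R)))))) → 3

== RESULT ==
y
t
t
t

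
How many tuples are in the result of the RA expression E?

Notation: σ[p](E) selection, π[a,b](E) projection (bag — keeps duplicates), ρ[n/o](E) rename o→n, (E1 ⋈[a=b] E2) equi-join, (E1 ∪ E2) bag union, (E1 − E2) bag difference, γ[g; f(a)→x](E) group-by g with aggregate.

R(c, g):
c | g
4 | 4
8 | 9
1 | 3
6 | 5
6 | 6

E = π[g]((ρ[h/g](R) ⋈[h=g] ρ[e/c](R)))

Per-node cardinality:
  R → 5
  ρ[h/g](R) → 5
  R → 5
  ρ[e/c](R) → 5
  (ρ[h/g](R) ⋈[h=g] ρ[e/c](R)) → 5
  π[g]((ρ[h/g](R) ⋈[h=g] ρ[e/c](R))) → 5

|E| = 5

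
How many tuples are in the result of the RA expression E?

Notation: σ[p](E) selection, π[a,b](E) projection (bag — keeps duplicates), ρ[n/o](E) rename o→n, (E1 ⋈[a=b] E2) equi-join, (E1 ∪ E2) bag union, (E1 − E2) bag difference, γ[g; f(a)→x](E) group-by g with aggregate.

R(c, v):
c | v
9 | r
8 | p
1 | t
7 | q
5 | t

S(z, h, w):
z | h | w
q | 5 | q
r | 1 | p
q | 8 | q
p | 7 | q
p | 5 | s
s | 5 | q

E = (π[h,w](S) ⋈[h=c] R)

Row counts bottom-up:
  S → 6
  π[h,w](S) → 6
  R → 5
  (π[h,w](S) ⋈[h=c] R) → 6

|E| = 6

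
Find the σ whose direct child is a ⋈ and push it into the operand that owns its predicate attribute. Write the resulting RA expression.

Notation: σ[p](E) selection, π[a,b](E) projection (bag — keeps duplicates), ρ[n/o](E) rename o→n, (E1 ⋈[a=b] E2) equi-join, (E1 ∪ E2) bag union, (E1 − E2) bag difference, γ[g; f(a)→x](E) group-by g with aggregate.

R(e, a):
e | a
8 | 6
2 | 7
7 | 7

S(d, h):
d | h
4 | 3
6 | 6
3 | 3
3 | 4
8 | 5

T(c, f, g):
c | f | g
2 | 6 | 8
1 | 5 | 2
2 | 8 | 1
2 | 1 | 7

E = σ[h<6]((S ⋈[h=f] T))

σ filters on h, owned by the left side.
E' = (σ[h<6](S) ⋈[h=f] T)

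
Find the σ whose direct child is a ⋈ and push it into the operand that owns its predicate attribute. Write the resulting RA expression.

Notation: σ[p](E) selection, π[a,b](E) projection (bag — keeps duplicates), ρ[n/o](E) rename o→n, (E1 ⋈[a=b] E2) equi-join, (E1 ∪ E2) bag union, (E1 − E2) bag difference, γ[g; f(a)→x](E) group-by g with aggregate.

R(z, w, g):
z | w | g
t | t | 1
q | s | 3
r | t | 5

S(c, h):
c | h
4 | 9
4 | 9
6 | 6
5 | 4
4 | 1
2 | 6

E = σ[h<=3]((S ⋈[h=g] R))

σ filters on h, owned by the left side.
E' = (σ[h<=3](S) ⋈[h=g] R)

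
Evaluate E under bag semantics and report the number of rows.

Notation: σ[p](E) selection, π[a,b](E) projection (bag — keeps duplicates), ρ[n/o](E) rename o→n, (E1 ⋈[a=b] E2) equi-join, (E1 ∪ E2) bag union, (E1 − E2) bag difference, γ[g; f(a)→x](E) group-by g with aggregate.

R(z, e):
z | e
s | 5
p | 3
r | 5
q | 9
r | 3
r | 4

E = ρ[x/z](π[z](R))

Row counts bottom-up:
  R → 6
  π[z](R) → 6
  ρ[x/z](π[z](R)) → 6

|E| = 6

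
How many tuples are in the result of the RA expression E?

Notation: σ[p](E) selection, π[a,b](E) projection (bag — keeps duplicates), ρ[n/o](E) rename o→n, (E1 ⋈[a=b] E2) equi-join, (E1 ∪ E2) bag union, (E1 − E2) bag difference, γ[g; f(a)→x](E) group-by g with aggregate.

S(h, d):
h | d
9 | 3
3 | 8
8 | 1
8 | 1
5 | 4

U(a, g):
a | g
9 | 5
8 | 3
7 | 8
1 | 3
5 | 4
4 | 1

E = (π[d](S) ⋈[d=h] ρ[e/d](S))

Per-node cardinality:
  S → 5
  π[d](S) → 5
  S → 5
  ρ[e/d](S) → 5
  (π[d](S) ⋈[d=h] ρ[e/d](S)) → 3

|E| = 3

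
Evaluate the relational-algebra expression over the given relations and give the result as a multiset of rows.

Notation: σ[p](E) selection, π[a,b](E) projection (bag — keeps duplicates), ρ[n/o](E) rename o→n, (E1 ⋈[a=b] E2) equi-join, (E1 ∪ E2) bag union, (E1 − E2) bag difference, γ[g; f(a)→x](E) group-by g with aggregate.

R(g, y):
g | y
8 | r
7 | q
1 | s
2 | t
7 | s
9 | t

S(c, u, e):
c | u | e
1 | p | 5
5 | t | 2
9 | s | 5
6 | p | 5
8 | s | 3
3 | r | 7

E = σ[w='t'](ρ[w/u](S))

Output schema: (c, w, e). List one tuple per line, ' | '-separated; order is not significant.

Subexpression sizes:
  S → 6
  ρ[w/u](S) → 6
  σ[w='t'](ρ[w/u](S)) → 1

== RESULT ==
c | w | e
5 | t | 2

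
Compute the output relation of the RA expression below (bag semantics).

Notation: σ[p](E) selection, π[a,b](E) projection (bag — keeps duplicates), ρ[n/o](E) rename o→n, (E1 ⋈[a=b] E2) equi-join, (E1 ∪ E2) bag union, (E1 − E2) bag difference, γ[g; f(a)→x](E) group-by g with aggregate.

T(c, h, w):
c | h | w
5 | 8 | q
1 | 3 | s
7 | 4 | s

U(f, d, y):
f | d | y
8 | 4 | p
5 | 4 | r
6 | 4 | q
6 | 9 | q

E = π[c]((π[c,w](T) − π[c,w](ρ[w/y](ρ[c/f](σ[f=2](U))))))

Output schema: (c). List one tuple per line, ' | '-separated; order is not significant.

Per-node cardinality:
  T → 3
  π[c,w](T) → 3
  U → 4
  σ[f=2](U) → 0
  ρ[c/f](σ[f=2](U)) → 0
  ρ[w/y](ρ[c/f](σ[f=2](U))) → 0
  π[c,w](ρ[w/y](ρ[c/f](σ[f=2](U)))) → 0
  (π[c,w](T) − π[c,w](ρ[w/y](ρ[c/f](σ[f=2](U))))) → 3
  π[c]((π[c,w](T) − π[c,w](ρ[w/y](ρ[c/f](σ[f=2](U)))))) → 3

== RESULT ==
c
1
5
7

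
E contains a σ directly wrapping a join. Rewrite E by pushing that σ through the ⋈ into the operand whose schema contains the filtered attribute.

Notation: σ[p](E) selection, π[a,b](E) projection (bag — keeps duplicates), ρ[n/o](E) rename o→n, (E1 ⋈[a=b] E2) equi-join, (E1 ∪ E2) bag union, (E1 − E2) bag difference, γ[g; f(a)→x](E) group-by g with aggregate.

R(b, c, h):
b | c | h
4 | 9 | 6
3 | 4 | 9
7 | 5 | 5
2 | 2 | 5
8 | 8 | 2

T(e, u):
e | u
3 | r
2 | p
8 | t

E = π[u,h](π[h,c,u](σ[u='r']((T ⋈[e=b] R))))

σ filters on u, owned by the left side.
E' = π[u,h](π[h,c,u]((σ[u='r'](T) ⋈[e=b] R)))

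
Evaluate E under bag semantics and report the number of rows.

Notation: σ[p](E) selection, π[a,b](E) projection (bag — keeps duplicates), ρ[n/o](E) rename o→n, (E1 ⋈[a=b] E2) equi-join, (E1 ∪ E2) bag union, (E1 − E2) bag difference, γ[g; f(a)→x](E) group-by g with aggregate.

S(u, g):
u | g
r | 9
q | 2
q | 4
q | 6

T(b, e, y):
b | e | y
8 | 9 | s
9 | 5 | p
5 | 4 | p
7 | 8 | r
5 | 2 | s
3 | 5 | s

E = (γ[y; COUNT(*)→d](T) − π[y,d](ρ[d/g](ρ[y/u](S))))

Stepwise |·|:
  T → 6
  γ[y; COUNT(*)→d](T) → 3
  S → 4
  ρ[y/u](S) → 4
  ρ[d/g](ρ[y/u](S)) → 4
  π[y,d](ρ[d/g](ρ[y/u](S))) → 4
  (γ[y; COUNT(*)→d](T) − π[y,d](ρ[d/g](ρ[y/u](S)))) → 3

|E| = 3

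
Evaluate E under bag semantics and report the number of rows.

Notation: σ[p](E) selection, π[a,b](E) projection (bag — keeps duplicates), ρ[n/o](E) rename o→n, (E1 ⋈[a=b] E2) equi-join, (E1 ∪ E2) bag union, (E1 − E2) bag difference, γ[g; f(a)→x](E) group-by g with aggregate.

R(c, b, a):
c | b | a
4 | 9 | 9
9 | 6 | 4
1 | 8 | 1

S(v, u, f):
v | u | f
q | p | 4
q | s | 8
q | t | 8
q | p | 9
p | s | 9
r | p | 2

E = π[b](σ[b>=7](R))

Per-node cardinality:
  R → 3
  σ[b>=7](R) → 2
  π[b](σ[b>=7](R)) → 2

|E| = 2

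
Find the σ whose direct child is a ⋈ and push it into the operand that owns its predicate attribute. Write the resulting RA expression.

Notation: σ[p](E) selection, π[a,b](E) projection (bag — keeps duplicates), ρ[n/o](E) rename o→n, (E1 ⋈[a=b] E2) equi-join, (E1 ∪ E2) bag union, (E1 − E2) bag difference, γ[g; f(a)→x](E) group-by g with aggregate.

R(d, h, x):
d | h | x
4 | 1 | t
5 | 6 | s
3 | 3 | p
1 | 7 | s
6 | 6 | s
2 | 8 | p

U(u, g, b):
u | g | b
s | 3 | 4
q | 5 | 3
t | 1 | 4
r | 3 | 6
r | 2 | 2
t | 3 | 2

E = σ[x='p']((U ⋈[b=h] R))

σ filters on x, owned by the right side.
E' = (U ⋈[b=h] σ[x='p'](R))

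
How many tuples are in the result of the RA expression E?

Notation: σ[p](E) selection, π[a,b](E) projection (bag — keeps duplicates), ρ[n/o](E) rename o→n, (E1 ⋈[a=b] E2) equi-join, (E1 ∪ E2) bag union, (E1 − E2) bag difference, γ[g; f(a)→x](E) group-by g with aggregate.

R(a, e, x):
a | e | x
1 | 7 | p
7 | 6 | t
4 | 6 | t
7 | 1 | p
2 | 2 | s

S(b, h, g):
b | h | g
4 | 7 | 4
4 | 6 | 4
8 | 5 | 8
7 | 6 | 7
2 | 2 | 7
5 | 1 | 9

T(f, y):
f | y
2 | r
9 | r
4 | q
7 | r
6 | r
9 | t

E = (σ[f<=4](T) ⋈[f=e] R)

Stepwise |·|:
  T → 6
  σ[f<=4](T) → 2
  R → 5
  (σ[f<=4](T) ⋈[f=e] R) → 1

|E| = 1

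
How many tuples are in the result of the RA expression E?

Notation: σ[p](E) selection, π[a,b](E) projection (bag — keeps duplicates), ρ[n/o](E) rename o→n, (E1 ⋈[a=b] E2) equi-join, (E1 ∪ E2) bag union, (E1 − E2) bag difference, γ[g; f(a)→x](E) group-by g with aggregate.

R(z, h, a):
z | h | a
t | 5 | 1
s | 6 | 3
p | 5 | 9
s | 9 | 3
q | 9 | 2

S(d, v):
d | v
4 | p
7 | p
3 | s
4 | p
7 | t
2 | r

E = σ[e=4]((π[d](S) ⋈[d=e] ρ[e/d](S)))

Row counts bottom-up:
  S → 6
  π[d](S) → 6
  S → 6
  ρ[e/d](S) → 6
  (π[d](S) ⋈[d=e] ρ[e/d](S)) → 10
  σ[e=4]((π[d](S) ⋈[d=e] ρ[e/d](S))) → 4

|E| = 4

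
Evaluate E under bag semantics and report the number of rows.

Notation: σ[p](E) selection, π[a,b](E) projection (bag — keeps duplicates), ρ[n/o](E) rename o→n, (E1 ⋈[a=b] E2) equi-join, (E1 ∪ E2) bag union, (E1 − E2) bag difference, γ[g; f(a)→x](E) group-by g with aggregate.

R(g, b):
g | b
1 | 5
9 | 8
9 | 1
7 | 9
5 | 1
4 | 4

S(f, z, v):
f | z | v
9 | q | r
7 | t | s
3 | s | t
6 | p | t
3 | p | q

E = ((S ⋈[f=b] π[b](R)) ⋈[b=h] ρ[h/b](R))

Row counts bottom-up:
  S → 5
  R → 6
  π[b](R) → 6
  (S ⋈[f=b] π[b](R)) → 1
  R → 6
  ρ[h/b](R) → 6
  ((S ⋈[f=b] π[b](R)) ⋈[b=h] ρ[h/b](R)) → 1

|E| = 1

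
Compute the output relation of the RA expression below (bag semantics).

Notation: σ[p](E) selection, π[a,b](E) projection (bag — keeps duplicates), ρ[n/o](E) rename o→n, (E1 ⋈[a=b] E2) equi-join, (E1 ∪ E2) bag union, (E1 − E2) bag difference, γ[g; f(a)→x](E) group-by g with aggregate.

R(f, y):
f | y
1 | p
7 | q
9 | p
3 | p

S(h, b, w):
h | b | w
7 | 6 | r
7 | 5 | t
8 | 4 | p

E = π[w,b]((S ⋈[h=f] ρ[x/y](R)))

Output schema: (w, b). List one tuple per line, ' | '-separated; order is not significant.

Per-node cardinality:
  S → 3
  R → 4
  ρ[x/y](R) → 4
  (S ⋈[h=f] ρ[x/y](R)) → 2
  π[w,b]((S ⋈[h=f] ρ[x/y](R))) → 2

== RESULT ==
w | b
r | 6
t | 5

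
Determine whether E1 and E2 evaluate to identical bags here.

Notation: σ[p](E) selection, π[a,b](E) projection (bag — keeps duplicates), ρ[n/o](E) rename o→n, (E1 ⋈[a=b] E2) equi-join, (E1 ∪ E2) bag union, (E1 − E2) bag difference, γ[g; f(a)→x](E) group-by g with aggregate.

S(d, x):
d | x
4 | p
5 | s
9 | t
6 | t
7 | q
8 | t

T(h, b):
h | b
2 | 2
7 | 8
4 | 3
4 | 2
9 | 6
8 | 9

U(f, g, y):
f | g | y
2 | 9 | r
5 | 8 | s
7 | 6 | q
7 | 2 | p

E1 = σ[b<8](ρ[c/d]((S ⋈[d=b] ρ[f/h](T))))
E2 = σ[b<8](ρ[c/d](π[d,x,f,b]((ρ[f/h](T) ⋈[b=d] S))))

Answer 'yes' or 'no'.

E1 row counts bottom-up:
  S → 6
  T → 6
  ρ[f/h](T) → 6
  (S ⋈[d=b] ρ[f/h](T)) → 3
  ρ[c/d]((S ⋈[d=b] ρ[f/h](T))) → 3
  σ[b<8](ρ[c/d]((S ⋈[d=b] ρ[f/h](T)))) → 1
E2 row counts bottom-up:
  T → 6
  ρ[f/h](T) → 6
  S → 6
  (ρ[f/h](T) ⋈[b=d] S) → 3
  π[d,x,f,b]((ρ[f/h](T) ⋈[b=d] S)) → 3
  ρ[c/d](π[d,x,f,b]((ρ[f/h](T) ⋈[b=d] S))) → 3
  σ[b<8](ρ[c/d](π[d,x,f,b]((ρ[f/h](T) ⋈[b=d] S)))) → 1

E1 and E2 produce the same multiset:
c | x | f | b
6 | t | 9 | 6

yes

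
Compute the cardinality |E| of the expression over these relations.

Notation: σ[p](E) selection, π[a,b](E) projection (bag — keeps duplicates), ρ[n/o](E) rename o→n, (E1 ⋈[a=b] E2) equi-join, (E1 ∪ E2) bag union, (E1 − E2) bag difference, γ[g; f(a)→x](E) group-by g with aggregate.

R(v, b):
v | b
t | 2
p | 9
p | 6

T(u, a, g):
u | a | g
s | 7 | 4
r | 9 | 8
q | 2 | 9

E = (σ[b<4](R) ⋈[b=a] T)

Row counts bottom-up:
  R → 3
  σ[b<4](R) → 1
  T → 3
  (σ[b<4](R) ⋈[b=a] T) → 1

|E| = 1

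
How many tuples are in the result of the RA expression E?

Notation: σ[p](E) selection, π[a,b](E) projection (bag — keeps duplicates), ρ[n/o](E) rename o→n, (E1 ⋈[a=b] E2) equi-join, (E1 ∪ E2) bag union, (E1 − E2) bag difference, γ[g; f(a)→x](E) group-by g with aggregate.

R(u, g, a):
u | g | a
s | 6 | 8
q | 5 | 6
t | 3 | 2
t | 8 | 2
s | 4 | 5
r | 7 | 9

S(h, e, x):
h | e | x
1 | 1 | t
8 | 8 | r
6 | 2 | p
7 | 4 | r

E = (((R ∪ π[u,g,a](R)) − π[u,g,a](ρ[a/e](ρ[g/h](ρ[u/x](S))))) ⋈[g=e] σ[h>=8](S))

Per-node cardinality:
  R → 6
  R → 6
  π[u,g,a](R) → 6
  (R ∪ π[u,g,a](R)) → 12
  S → 4
  ρ[u/x](S) → 4
  ρ[g/h](ρ[u/x](S)) → 4
  ρ[a/e](ρ[g/h](ρ[u/x](S))) → 4
  π[u,g,a](ρ[a/e](ρ[g/h](ρ[u/x](S)))) → 4
  ((R ∪ π[u,g,a](R)) − π[u,g,a](ρ[a/e](ρ[g/h](ρ[u/x](S))))) → 12
  S → 4
  σ[h>=8](S) → 1
  (((R ∪ π[u,g,a](R)) − π[u,g,a](ρ[a/e](ρ[g/h](ρ[u/x](S))))) ⋈[g=e] σ[h>=8](S)) → 2

|E| = 2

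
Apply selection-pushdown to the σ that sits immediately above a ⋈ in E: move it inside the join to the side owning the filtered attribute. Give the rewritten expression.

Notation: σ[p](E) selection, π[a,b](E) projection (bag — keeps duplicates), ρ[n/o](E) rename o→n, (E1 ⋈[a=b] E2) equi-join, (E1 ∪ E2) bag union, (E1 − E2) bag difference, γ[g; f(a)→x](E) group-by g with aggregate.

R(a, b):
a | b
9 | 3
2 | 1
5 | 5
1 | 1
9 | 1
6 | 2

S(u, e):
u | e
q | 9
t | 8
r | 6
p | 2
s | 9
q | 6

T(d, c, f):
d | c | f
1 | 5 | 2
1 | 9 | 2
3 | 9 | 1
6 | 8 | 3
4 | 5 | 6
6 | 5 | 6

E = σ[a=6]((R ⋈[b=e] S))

σ filters on a, owned by the left side.
E' = (σ[a=6](R) ⋈[b=e] S)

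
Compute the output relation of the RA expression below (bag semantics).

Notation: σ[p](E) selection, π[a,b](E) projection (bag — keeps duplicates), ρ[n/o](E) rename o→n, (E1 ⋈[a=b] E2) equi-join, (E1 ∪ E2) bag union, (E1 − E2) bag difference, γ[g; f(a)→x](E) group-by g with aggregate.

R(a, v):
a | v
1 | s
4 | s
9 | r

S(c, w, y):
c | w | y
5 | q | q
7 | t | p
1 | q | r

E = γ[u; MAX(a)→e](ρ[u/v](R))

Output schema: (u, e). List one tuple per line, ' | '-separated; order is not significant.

Subexpression sizes:
  R → 3
  ρ[u/v](R) → 3
  γ[u; MAX(a)→e](ρ[u/v](R)) → 2

== RESULT ==
u | e
r | 9
s | 4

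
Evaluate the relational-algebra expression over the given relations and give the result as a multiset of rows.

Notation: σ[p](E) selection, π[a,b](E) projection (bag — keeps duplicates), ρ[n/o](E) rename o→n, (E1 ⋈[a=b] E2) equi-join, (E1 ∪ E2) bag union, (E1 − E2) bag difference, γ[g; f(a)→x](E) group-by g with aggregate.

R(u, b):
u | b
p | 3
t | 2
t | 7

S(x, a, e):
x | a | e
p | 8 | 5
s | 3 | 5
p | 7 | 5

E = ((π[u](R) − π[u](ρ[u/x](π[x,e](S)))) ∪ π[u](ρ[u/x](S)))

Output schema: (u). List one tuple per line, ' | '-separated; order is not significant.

Stepwise |·|:
  R → 3
  π[u](R) → 3
  S → 3
  π[x,e](S) → 3
  ρ[u/x](π[x,e](S)) → 3
  π[u](ρ[u/x](π[x,e](S))) → 3
  (π[u](R) − π[u](ρ[u/x](π[x,e](S)))) → 2
  S → 3
  ρ[u/x](S) → 3
  π[u](ρ[u/x](S)) → 3
  ((π[u](R) − π[u](ρ[u/x](π[x,e](S)))) ∪ π[u](ρ[u/x](S))) → 5

== RESULT ==
u
p
p
s
t
t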